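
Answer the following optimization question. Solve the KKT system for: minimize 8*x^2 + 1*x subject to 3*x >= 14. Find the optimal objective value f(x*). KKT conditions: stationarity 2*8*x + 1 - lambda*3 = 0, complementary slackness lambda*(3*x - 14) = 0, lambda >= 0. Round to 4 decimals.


Step 1: Try lambda = 0 (constraint inactive).
x_unc = -1/(2*8) = -0.0625
Check: 3*-0.0625 = -0.1875 < 14 -- violated!
Step 2: Constraint must be active: 3*x = 14
x* = 14/3 = 4.6667 (rounded; the exact value 14/3 is used below)
lambda = (2*8*(14/3) + 1)/3 = 25.2222
Step 3: Compute optimal value.
f(x*) = 8*(14/3)^2 + 1*(14/3) = 178.8889


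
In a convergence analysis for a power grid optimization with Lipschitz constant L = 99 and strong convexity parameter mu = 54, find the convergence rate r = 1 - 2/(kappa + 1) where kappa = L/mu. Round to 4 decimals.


Step 1: Compute the condition number.
kappa = L/mu = 99/54 = 1.8333
Step 2: Compute the convergence rate.
r = 1 - 2/(kappa + 1) = 1 - 2*mu/(L + mu) = (L - mu)/(L + mu) = 45/153 = 0.2941


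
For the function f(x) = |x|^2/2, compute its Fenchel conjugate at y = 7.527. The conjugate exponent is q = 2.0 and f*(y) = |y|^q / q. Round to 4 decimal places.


The conjugate exponent q satisfies 1/p + 1/q = 1.
p = 2, so q = 2/(2 - 1) = 2.0
|y|^q = 7.527^2.0 = 56.6557
f*(7.527) = 56.6557 / 2.0 = 28.3279


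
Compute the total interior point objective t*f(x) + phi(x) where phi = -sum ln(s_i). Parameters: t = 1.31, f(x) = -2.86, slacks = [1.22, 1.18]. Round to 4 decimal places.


Step 1: Compute log-barrier.
ln values: [0.1989, 0.1655]
phi = -(0.1989 + 0.1655) = -0.3644
Step 2: Compute augmented objective.
t*f(x) = 1.31*-2.86 = -3.7466
Total = -3.7466 - 0.3644 = -4.111


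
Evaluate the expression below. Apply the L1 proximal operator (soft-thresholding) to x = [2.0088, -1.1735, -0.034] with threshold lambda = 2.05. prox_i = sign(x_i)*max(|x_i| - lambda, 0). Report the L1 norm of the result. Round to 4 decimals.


Soft-thresholding with lambda = 2.05:
prox(2.0088) = sign(2.0088)*max(|2.0088| - 2.05, 0) = 0.0
prox(-1.1735) = sign(-1.1735)*max(|-1.1735| - 2.05, 0) = 0.0
prox(-0.034) = sign(-0.034)*max(|-0.034| - 2.05, 0) = 0.0
prox(x) = [0.0, 0.0, 0.0]
||prox(x)||_1 = 0.0 + 0.0 + 0.0 = 0.0


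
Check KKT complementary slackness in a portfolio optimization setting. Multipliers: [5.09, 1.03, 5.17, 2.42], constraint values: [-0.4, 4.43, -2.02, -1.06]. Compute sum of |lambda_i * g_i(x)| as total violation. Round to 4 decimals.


KKT complementary slackness check:
lambda_1 * g_1 = 5.09 * -0.4 = -2.036
lambda_2 * g_2 = 1.03 * 4.43 = 4.5629
lambda_3 * g_3 = 5.17 * -2.02 = -10.4434
lambda_4 * g_4 = 2.42 * -1.06 = -2.5652
Total violation = 2.036 + 4.5629 + 10.4434 + 2.5652 = 19.6075


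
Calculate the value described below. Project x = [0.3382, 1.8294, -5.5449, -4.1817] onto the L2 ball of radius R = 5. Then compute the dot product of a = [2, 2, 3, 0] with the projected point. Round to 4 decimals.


Step 1: Compute ||x|| (intermediates to 6 decimals).
||x|| = sqrt(0.3382^2 + 1.8294^2 + (-5.5449)^2 + (-4.1817)^2) = 7.189827
Step 2: Project.
Since ||x|| > R, scale = R/||x|| = 5/7.189827 = 0.695427, proj(x) = scale * x
proj(x) = [0.235193, 1.272214, -3.856073, -2.908067]
Step 3: Dot product.
a^T * proj(x) = 2*0.235193 + 2*1.272214 + 3*(-3.856073) + 0*(-2.908067) = -8.5534


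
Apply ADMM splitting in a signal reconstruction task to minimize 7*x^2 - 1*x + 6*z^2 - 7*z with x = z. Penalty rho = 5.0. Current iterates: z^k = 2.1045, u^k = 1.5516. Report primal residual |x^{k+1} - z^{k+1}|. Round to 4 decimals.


ADMM iteration with rho = 5.0, z^k = 2.1045, u^k = 1.5516
Step 1: x-update.
Minimize 7*x^2 - 1*x + (5.0/2)*(x - 2.1045 + 1.5516)^2
FOC: (2*7 + 5.0)*x = 1 + 5.0*(2.1045 - 1.5516)
x^{k+1} = 0.1981
Step 2: z-update.
Minimize 6*z^2 - 7*z + (5.0/2)*(0.1981 - z + 1.5516)^2
FOC: (2*6 + 5.0)*z = 7 + 5.0*(0.1981 + 1.5516)
z^{k+1} = 0.9264
Step 3: u-update.
u^{k+1} = 1.5516 + 0.1981 - 0.9264 = 0.8233
Step 4: Primal residual = |0.1981 - 0.9264| = 0.7283


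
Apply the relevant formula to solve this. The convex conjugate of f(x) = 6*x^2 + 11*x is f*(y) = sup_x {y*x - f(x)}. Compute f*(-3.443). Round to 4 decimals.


f*(y) = sup_x {y*x - a*x^2 - b*x} = sup_x {(y-b)*x - a*x^2}
FOC: (y - b) - 2a*x = 0 => x* = (y - b)/(2a)
x* = (-3.443 - 11)/(2*6) = -1.2036
f*(-3.443) = (y-b)^2/(4a) = (-3.443 - 11)^2/(4*6)
= 208.6002/24 = 8.6917


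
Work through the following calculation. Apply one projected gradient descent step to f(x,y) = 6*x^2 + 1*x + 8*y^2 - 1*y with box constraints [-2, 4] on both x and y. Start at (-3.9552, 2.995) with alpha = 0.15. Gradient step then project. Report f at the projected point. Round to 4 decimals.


Step 1: Compute gradient at (-3.9552, 2.995).
grad_x = 2*6*-3.9552 + 1 = -46.4624
grad_y = 2*8*2.995 - 1 = 46.92
Step 2: Gradient step.
x_raw = -3.9552 - 0.15*-46.4624 = 3.0142
y_raw = 2.995 - 0.15*46.92 = -4.043
Step 3: Project onto [-2, 4].
x_proj = clip(3.0142) = 3.0142
y_proj = clip(-4.043) = -2.0
Step 4: Evaluate f.
f(3.0142, -2.0) = 91.5251


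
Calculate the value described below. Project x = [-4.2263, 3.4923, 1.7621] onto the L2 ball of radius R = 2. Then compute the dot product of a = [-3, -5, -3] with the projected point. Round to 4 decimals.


Step 1: Compute ||x|| (intermediates to 6 decimals).
||x|| = sqrt((-4.2263)^2 + 3.4923^2 + 1.7621^2) = 5.758712
Step 2: Project.
Since ||x|| > R, scale = R/||x|| = 2/5.758712 = 0.3473, proj(x) = scale * x
proj(x) = [-1.467794, 1.212876, 0.611977]
Step 3: Dot product.
a^T * proj(x) = -3*(-1.467794) - 5*1.212876 - 3*0.611977 = -3.4969


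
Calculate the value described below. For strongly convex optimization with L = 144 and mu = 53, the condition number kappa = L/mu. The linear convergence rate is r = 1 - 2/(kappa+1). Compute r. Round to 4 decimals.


Step 1: Compute the condition number.
kappa = L/mu = 144/53 = 2.717
Step 2: Compute the convergence rate.
r = 1 - 2/(kappa + 1) = 1 - 2*mu/(L + mu) = (L - mu)/(L + mu) = 91/197 = 0.4619


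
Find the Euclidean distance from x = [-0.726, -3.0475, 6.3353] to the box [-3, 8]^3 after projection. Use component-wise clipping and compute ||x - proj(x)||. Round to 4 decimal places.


Project each component onto [-3, 8].
clip(-0.726) = -0.726, clip(-3.0475) = -3.0, clip(6.3353) = 6.3353
Projection = [-0.726, -3.0, 6.3353]
Squared diffs: [0.0, 0.0023, 0.0]
Distance = sqrt(0.0023) = 0.0475


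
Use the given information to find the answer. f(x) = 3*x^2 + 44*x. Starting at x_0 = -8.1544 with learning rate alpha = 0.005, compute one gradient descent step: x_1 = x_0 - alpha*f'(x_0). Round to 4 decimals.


We compute the gradient at x_0 and apply the update.
f'(x) = 6*x + 44
f'(-8.1544) = 6*-8.1544 + 44 = -4.9264
x_1 = -8.1544 - 0.005*-4.9264 = -8.1298


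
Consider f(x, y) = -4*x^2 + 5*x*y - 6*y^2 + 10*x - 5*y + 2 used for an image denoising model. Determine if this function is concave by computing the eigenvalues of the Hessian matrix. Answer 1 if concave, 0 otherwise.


The Hessian of f(x,y) = -4*x^2 + 5*x*y - 6*y^2 + 10*x - 5*y + 2 is:
H = [[-8, 5], [5, -12]]
Trace = -8 - 12 = -20
Determinant = -8*-12 - (5)^2 = 71
Discriminant = (-20)^2 - 4*71 = 116.0
Eigenvalues: lambda_1 = -15.3852, lambda_2 = -4.6148
The function is concave.

1


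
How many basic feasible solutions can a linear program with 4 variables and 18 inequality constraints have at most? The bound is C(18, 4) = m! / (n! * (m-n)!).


Each vertex corresponds to some choice of n active constraints out of m, so the number of vertices is at most C(m, n) = m! / (n!(m-n)!).
m = 18, n = 4
Numerator: 18 * 17 * 16 * 15
Denominator: 4! = 24
C(18, 4) = 3060


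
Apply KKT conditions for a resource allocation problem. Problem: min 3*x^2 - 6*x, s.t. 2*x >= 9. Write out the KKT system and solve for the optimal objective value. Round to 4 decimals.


Step 1: Try lambda = 0 (constraint inactive).
x_unc = 6/(2*3) = 1.0
Check: 2*1.0 = 2.0 < 9 -- violated!
Step 2: Constraint must be active: 2*x = 9
x* = 9/2 = 4.5
lambda = (2*3*4.5 - 6)/2 = 10.5
Step 3: Compute optimal value.
f(x*) = 3*4.5^2 - 6*4.5 = 33.75


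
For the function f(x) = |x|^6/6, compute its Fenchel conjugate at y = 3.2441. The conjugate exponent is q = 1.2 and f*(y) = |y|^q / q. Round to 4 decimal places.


The conjugate exponent q satisfies 1/p + 1/q = 1.
p = 6, so q = 6/(6 - 1) = 1.2
|y|^q = 3.2441^1.2 = 4.105
f*(3.2441) = 4.105 / 1.2 = 3.4208


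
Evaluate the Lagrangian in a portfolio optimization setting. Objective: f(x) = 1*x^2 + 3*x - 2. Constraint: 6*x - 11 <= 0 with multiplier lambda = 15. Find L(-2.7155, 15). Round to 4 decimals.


Step 1: Evaluate f(x).
f(-2.7155) = 1*(-2.7155)^2 + 3*(-2.7155) - 2 = -2.7726
Step 2: Evaluate g(x).
g(-2.7155) = 6*-2.7155 - 11 = -27.293
Step 3: Compute Lagrangian.
L = -2.7726 + 15*-27.293 = -412.1676


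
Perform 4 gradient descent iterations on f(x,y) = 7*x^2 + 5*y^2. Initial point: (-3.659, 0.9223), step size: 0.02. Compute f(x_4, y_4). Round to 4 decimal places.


Gradient descent on f(x,y) = 7*x^2 + 5*y^2.
Starting point: (-3.659, 0.9223), alpha = 0.02
Step 1: grad_x = 2*7*-3.659 = -51.226, grad_y = 2*5*0.9223 = 9.223
  x_1 = -3.659 - 0.02*-51.226 = -2.6345
  y_1 = 0.9223 - 0.02*9.223 = 0.7378
Step 2: grad_x = 2*7*-2.6345 = -36.8827, grad_y = 2*5*0.7378 = 7.3784
  x_2 = -2.6345 - 0.02*-36.8827 = -1.8968
  y_2 = 0.7378 - 0.02*7.3784 = 0.5903
Step 3: grad_x = 2*7*-1.8968 = -26.5556, grad_y = 2*5*0.5903 = 5.9027
  x_3 = -1.8968 - 0.02*-26.5556 = -1.3657
  y_3 = 0.5903 - 0.02*5.9027 = 0.4722
Step 4: grad_x = 2*7*-1.3657 = -19.12, grad_y = 2*5*0.4722 = 4.7222
  x_4 = -1.3657 - 0.02*-19.12 = -0.9833
  y_4 = 0.4722 - 0.02*4.7222 = 0.3778
f(-0.9833, 0.3778) = 7*(-0.9833)^2 + 5*0.3778^2 = 7.4819


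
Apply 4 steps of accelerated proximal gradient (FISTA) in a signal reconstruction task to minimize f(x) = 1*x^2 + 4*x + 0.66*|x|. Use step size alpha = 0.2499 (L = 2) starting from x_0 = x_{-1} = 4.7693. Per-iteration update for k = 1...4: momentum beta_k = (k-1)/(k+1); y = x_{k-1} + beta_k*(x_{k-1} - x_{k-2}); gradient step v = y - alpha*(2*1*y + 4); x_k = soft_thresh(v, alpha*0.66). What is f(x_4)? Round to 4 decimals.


FISTA on f(x) = 1*x^2 + 4*x + 0.66*|x|
L = 2, alpha = 0.2499
Iteration 1: beta = 0.0, y = 4.7693 + 0.0*(4.7693 - 4.7693) = 4.7693
  grad(y) = 13.5386, v = y - alpha*grad = 1.386
  prox(v) = soft_thresh(1.386, 0.1649) = 1.2211
Iteration 2: beta = 0.3333, y = 1.2211 + 0.3333*(1.2211 - 4.7693) = 0.0383
  grad(y) = 4.0767, v = y - alpha*grad = -0.9804
  prox(v) = soft_thresh(-0.9804, 0.1649) = -0.8155
Iteration 3: beta = 0.5, y = -0.8155 + 0.5*(-0.8155 - 1.2211) = -1.8338
  grad(y) = 0.3324, v = y - alpha*grad = -1.9169
  prox(v) = soft_thresh(-1.9169, 0.1649) = -1.7519
Iteration 4: beta = 0.6, y = -1.7519 + 0.6*(-1.7519 + 0.8155) = -2.3138
  grad(y) = -0.6276, v = y - alpha*grad = -2.157
  prox(v) = soft_thresh(-2.157, 0.1649) = -1.992
f(x_4) = 1*(-1.992)^2 + 4*(-1.992) + 0.66*|-1.992| = -2.6852


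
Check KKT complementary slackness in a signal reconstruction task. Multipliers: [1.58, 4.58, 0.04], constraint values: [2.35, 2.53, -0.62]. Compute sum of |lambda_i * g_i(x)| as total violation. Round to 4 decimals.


KKT complementary slackness check:
lambda_1 * g_1 = 1.58 * 2.35 = 3.713
lambda_2 * g_2 = 4.58 * 2.53 = 11.5874
lambda_3 * g_3 = 0.04 * -0.62 = -0.0248
Total violation = 3.713 + 11.5874 + 0.0248 = 15.3252


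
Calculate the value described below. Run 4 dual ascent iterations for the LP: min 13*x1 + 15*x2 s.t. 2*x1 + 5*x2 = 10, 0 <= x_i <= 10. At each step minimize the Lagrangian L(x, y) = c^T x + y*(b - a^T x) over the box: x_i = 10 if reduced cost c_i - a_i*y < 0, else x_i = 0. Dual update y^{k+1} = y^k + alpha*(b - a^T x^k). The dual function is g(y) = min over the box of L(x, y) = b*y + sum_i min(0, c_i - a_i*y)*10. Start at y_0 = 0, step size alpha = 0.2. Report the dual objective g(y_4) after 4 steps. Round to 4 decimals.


Dual ascent for LP: min 13*x1 + 15*x2, 2*x1 + 5*x2 = 10, 0 <= x_i <= 10
Step 1: y^k = 0.0, reduced costs: (13.0, 15.0)
  x^k = (0.0, 0.0), subgradient = b - a^T x = 10.0
  y^{k+1} = 0.0 + 0.2*10.0 = 2.0
Step 2: y^k = 2.0, reduced costs: (9.0, 5.0)
  x^k = (0.0, 0.0), subgradient = b - a^T x = 10.0
  y^{k+1} = 2.0 + 0.2*10.0 = 4.0
Step 3: y^k = 4.0, reduced costs: (5.0, -5.0)
  x^k = (0.0, 10.0), subgradient = b - a^T x = -40.0
  y^{k+1} = 4.0 + 0.2*-40.0 = -4.0
Step 4: y^k = -4.0, reduced costs: (21.0, 35.0)
  x^k = (0.0, 0.0), subgradient = b - a^T x = 10.0
  y^{k+1} = -4.0 + 0.2*10.0 = -2.0
Dual objective at y_4 = -2.0: reduced costs (17.0, 25.0), box minimizer x = (0.0, 0.0)
g(y_4) = b*y + (c1 - a1*y)*x1 + (c2 - a2*y)*x2 = 10*(-2.0) + 17.0*0.0 + 25.0*0.0 = -20.0 + 0.0 + 0.0 = -20.0


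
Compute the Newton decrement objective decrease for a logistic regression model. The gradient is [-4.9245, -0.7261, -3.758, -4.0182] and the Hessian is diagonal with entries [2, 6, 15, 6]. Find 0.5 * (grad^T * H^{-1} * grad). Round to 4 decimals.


Step 1: H is diagonal, so H^(-1) * g = [-2.4623, -0.121, -0.2505, -0.6697].
Step 2: g^T H^(-1) g = sum_i g_i^2 / H_ii
  = (-4.9245)^2/2 + (-0.7261)^2/6 + (-3.758)^2/15 + (-4.0182)^2/6
  = 12.1254 + 0.0879 + 0.9415 + 2.691 = 15.8457
Step 3: Objective decrease = 0.5 * g^T H^(-1) g = 7.9229


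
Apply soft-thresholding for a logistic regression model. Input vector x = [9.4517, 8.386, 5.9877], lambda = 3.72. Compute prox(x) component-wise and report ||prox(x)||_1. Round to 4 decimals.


Soft-thresholding with lambda = 3.72:
prox(9.4517) = sign(9.4517)*max(|9.4517| - 3.72, 0) = 5.7317
prox(8.386) = sign(8.386)*max(|8.386| - 3.72, 0) = 4.666
prox(5.9877) = sign(5.9877)*max(|5.9877| - 3.72, 0) = 2.2677
prox(x) = [5.7317, 4.666, 2.2677]
||prox(x)||_1 = 5.7317 + 4.666 + 2.2677 = 12.6654


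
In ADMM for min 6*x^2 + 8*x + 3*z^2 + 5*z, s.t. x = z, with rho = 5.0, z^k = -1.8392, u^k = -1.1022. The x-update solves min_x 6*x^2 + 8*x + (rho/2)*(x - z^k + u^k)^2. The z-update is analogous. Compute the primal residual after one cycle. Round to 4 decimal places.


ADMM iteration with rho = 5.0, z^k = -1.8392, u^k = -1.1022
Step 1: x-update.
Minimize 6*x^2 + 8*x + (5.0/2)*(x + 1.8392 - 1.1022)^2
FOC: (2*6 + 5.0)*x = -8 + 5.0*(-1.8392 + 1.1022)
x^{k+1} = -0.6874
Step 2: z-update.
Minimize 3*z^2 + 5*z + (5.0/2)*(-0.6874 - z - 1.1022)^2
FOC: (2*3 + 5.0)*z = -5 + 5.0*(-0.6874 - 1.1022)
z^{k+1} = -1.268
Step 3: u-update.
u^{k+1} = -1.1022 - 0.6874 + 1.268 = -0.5216
Step 4: Primal residual = |-0.6874 + 1.268| = 0.5806


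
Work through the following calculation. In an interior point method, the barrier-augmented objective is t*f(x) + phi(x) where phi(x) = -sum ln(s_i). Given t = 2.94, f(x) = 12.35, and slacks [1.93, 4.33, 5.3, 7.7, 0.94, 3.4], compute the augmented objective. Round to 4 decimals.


Step 1: Compute log-barrier.
ln values: [0.6575, 1.4656, 1.6677, 2.0412, -0.0619, 1.2238]
phi = -(0.6575 + 1.4656 + 1.6677 + 2.0412 - 0.0619 + 1.2238) = -6.9939
Step 2: Compute augmented objective.
t*f(x) = 2.94*12.35 = 36.309
Total = 36.309 - 6.9939 = 29.3151


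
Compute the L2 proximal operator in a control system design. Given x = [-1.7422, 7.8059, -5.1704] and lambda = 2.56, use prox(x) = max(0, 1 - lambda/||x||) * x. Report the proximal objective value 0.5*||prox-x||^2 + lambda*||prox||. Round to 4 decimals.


Step 1: Compute ||x||.
||x|| = 9.5237
Step 2: Compute scaling factor.
scale = max(0, 1 - 2.56/9.5237) = 0.7312
Step 3: prox(x) = [-1.2739, 5.7076, -3.7806]
||prox(x)|| = 6.9637
Step 4: Proximal objective.
0.5*||prox-x||^2 = 3.2768
lambda*||prox|| = 17.8271
Total = 21.1038


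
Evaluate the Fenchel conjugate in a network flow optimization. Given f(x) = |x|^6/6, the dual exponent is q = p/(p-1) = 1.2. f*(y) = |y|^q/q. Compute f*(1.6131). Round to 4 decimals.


The conjugate exponent q satisfies 1/p + 1/q = 1.
p = 6, so q = 6/(6 - 1) = 1.2
|y|^q = 1.6131^1.2 = 1.775
f*(1.6131) = 1.775 / 1.2 = 1.4792


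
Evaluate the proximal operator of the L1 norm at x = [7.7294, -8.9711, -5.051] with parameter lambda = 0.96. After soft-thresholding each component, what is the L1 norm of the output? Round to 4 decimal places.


Soft-thresholding with lambda = 0.96:
prox(7.7294) = sign(7.7294)*max(|7.7294| - 0.96, 0) = 6.7694
prox(-8.9711) = sign(-8.9711)*max(|-8.9711| - 0.96, 0) = -8.0111
prox(-5.051) = sign(-5.051)*max(|-5.051| - 0.96, 0) = -4.091
prox(x) = [6.7694, -8.0111, -4.091]
||prox(x)||_1 = 6.7694 + 8.0111 + 4.091 = 18.8715


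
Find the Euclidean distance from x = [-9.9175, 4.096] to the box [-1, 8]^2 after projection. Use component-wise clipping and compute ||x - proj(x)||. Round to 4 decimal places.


Project each component onto [-1, 8].
clip(-9.9175) = -1.0, clip(4.096) = 4.096
Projection = [-1.0, 4.096]
Squared diffs: [79.5218, 0.0]
Distance = sqrt(79.5218) = 8.9175


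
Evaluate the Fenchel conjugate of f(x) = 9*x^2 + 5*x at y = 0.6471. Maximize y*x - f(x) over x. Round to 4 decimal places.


f*(y) = sup_x {y*x - a*x^2 - b*x} = sup_x {(y-b)*x - a*x^2}
FOC: (y - b) - 2a*x = 0 => x* = (y - b)/(2a)
x* = (0.6471 - 5)/(2*9) = -0.2418
f*(0.6471) = (y-b)^2/(4a) = (0.6471 - 5)^2/(4*9)
= 18.9477/36 = 0.5263


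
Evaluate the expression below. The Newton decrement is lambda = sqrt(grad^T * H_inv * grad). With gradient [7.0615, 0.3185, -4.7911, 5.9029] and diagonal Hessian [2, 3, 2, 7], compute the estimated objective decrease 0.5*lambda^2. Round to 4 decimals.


Step 1: H is diagonal, so H^(-1) * g = [3.5308, 0.1062, -2.3956, 0.8433].
Step 2: g^T H^(-1) g = sum_i g_i^2 / H_ii
  = (7.0615)^2/2 + (0.3185)^2/3 + (-4.7911)^2/2 + (5.9029)^2/7
  = 24.9324 + 0.0338 + 11.4773 + 4.9777 = 41.4213
Step 3: Objective decrease = 0.5 * g^T H^(-1) g = 20.7106


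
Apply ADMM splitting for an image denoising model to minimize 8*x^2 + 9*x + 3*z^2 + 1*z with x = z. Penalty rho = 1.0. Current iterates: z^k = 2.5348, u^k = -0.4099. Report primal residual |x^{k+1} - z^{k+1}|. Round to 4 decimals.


ADMM iteration with rho = 1.0, z^k = 2.5348, u^k = -0.4099
Step 1: x-update.
Minimize 8*x^2 + 9*x + (1.0/2)*(x - 2.5348 - 0.4099)^2
FOC: (2*8 + 1.0)*x = -9 + 1.0*(2.5348 + 0.4099)
x^{k+1} = -0.3562
Step 2: z-update.
Minimize 3*z^2 + 1*z + (1.0/2)*(-0.3562 - z - 0.4099)^2
FOC: (2*3 + 1.0)*z = -1 + 1.0*(-0.3562 - 0.4099)
z^{k+1} = -0.2523
Step 3: u-update.
u^{k+1} = -0.4099 - 0.3562 + 0.2523 = -0.5138
Step 4: Primal residual = |-0.3562 + 0.2523| = 0.1039


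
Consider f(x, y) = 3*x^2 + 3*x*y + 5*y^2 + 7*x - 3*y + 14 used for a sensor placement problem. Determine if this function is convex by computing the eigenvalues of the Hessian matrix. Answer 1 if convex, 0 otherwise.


The Hessian of f(x,y) = 3*x^2 + 3*x*y + 5*y^2 + 7*x - 3*y + 14 is:
H = [[6, 3], [3, 10]]
Trace = 6 + 10 = 16
Determinant = 6*10 - (3)^2 = 51
Discriminant = (16)^2 - 4*51 = 52.0
Eigenvalues: lambda_1 = 4.3944, lambda_2 = 11.6056
The function is convex.

1


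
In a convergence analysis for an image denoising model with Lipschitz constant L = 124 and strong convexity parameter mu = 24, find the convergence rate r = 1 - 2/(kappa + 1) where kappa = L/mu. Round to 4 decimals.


Step 1: Compute the condition number.
kappa = L/mu = 124/24 = 5.1667
Step 2: Compute the convergence rate.
r = 1 - 2/(kappa + 1) = 1 - 2*mu/(L + mu) = (L - mu)/(L + mu) = 100/148 = 0.6757


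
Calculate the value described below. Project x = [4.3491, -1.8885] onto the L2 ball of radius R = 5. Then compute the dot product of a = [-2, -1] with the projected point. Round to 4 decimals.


Step 1: Compute ||x|| (intermediates to 6 decimals).
||x|| = sqrt(4.3491^2 + (-1.8885)^2) = 4.741424
Step 2: Project.
Since ||x|| <= R, proj = x (no scaling needed).
proj(x) = [4.3491, -1.8885]
Step 3: Dot product.
a^T * proj(x) = -2*4.3491 - 1*(-1.8885) = -6.8097


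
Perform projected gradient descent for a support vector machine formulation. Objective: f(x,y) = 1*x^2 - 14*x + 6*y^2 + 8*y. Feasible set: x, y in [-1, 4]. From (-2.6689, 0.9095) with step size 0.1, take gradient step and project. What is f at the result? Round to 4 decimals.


Step 1: Compute gradient at (-2.6689, 0.9095).
grad_x = 2*1*-2.6689 - 14 = -19.3378
grad_y = 2*6*0.9095 + 8 = 18.914
Step 2: Gradient step.
x_raw = -2.6689 - 0.1*-19.3378 = -0.7351
y_raw = 0.9095 - 0.1*18.914 = -0.9819
Step 3: Project onto [-1, 4].
x_proj = clip(-0.7351) = -0.7351
y_proj = clip(-0.9819) = -0.9819
Step 4: Evaluate f.
f(-0.7351, -0.9819) = 8.7616


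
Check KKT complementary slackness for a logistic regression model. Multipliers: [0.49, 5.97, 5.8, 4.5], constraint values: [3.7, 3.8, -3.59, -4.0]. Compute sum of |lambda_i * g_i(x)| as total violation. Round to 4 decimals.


KKT complementary slackness check:
lambda_1 * g_1 = 0.49 * 3.7 = 1.813
lambda_2 * g_2 = 5.97 * 3.8 = 22.686
lambda_3 * g_3 = 5.8 * -3.59 = -20.822
lambda_4 * g_4 = 4.5 * -4.0 = -18.0
Total violation = 1.813 + 22.686 + 20.822 + 18.0 = 63.321


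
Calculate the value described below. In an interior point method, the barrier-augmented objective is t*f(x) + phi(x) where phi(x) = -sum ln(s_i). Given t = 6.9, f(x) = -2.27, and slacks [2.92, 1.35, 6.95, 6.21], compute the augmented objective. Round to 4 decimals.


Step 1: Compute log-barrier.
ln values: [1.0716, 0.3001, 1.9387, 1.8262]
phi = -(1.0716 + 0.3001 + 1.9387 + 1.8262) = -5.1366
Step 2: Compute augmented objective.
t*f(x) = 6.9*-2.27 = -15.663
Total = -15.663 - 5.1366 = -20.7996


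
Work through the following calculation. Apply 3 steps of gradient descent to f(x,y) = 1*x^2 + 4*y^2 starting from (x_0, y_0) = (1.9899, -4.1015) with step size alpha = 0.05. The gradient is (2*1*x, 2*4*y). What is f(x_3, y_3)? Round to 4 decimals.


Gradient descent on f(x,y) = 1*x^2 + 4*y^2.
Starting point: (1.9899, -4.1015), alpha = 0.05
Step 1: grad_x = 2*1*1.9899 = 3.9798, grad_y = 2*4*-4.1015 = -32.812
  x_1 = 1.9899 - 0.05*3.9798 = 1.7909
  y_1 = -4.1015 - 0.05*-32.812 = -2.4609
Step 2: grad_x = 2*1*1.7909 = 3.5818, grad_y = 2*4*-2.4609 = -19.6872
  x_2 = 1.7909 - 0.05*3.5818 = 1.6118
  y_2 = -2.4609 - 0.05*-19.6872 = -1.4765
Step 3: grad_x = 2*1*1.6118 = 3.2236, grad_y = 2*4*-1.4765 = -11.8123
  x_3 = 1.6118 - 0.05*3.2236 = 1.4506
  y_3 = -1.4765 - 0.05*-11.8123 = -0.8859
f(1.4506, -0.8859) = 1*1.4506^2 + 4*(-0.8859)^2 = 5.2438


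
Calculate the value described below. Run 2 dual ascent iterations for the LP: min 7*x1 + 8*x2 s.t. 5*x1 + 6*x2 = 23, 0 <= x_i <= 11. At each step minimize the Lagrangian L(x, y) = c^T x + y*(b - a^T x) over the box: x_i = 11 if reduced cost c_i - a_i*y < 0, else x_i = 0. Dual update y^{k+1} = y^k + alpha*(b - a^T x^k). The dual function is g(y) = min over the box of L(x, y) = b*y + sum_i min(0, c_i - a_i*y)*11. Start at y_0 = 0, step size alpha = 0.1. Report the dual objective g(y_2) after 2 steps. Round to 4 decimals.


Dual ascent for LP: min 7*x1 + 8*x2, 5*x1 + 6*x2 = 23, 0 <= x_i <= 11
Step 1: y^k = 0.0, reduced costs: (7.0, 8.0)
  x^k = (0.0, 0.0), subgradient = b - a^T x = 23.0
  y^{k+1} = 0.0 + 0.1*23.0 = 2.3
Step 2: y^k = 2.3, reduced costs: (-4.5, -5.8)
  x^k = (11.0, 11.0), subgradient = b - a^T x = -98.0
  y^{k+1} = 2.3 + 0.1*-98.0 = -7.5
Dual objective at y_2 = -7.5: reduced costs (44.5, 53.0), box minimizer x = (0.0, 0.0)
g(y_2) = b*y + (c1 - a1*y)*x1 + (c2 - a2*y)*x2 = 23*(-7.5) + 44.5*0.0 + 53.0*0.0 = -172.5 + 0.0 + 0.0 = -172.5


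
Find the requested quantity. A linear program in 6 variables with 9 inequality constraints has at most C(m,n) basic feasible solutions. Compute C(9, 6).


Each vertex corresponds to some choice of n active constraints out of m, so the number of vertices is at most C(m, n) = m! / (n!(m-n)!).
m = 9, n = 6
Numerator: 9 * 8 * 7 * 6 * 5 * 4
Denominator: 6! = 720
C(9, 6) = 84


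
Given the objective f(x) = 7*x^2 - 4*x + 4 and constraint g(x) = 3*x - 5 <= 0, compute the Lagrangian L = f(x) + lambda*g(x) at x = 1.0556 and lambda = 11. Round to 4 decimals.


Step 1: Evaluate f(x).
f(1.0556) = 7*1.0556^2 - 4*1.0556 + 4 = 7.5776
Step 2: Evaluate g(x).
g(1.0556) = 3*1.0556 - 5 = -1.8332
Step 3: Compute Lagrangian.
L = 7.5776 + 11*-1.8332 = -12.5876


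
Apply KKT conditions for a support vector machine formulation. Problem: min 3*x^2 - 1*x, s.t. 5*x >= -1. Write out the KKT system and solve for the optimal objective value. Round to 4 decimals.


Step 1: Try lambda = 0 (constraint inactive).
Stationarity: 2*3*x - 1 = 0
x* = 1/(2*3) = 1/6 = 0.1667 (rounded; the exact value 1/6 is used below)
Check constraint: 5*0.1667 = 0.8335 >= -1 -- satisfied.
Step 2: Compute optimal value.
f(x*) = 3*(1/6)^2 - 1*(1/6) = -0.0833


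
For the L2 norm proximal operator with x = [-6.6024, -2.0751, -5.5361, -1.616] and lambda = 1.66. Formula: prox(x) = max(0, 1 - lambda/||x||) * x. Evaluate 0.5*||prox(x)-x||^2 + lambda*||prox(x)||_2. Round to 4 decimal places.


Step 1: Compute ||x||.
||x|| = 9.0088
Step 2: Compute scaling factor.
scale = max(0, 1 - 1.66/9.0088) = 0.8157
Step 3: prox(x) = [-5.3858, -1.6927, -4.516, -1.3182]
||prox(x)|| = 7.3488
Step 4: Proximal objective.
0.5*||prox-x||^2 = 1.3778
lambda*||prox|| = 12.199
Total = 13.5767


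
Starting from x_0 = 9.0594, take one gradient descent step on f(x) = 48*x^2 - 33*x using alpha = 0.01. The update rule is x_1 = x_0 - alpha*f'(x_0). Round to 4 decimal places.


We compute the gradient at x_0 and apply the update.
f'(x) = 96*x - 33
f'(9.0594) = 96*9.0594 - 33 = 836.7024
x_1 = 9.0594 - 0.01*836.7024 = 0.6924


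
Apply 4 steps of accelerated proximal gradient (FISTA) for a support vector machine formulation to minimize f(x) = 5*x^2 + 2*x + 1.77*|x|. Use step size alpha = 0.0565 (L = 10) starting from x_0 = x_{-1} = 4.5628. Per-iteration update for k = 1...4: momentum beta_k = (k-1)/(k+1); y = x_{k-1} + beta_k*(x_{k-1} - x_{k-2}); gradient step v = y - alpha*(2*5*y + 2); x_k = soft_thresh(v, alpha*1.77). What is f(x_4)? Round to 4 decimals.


FISTA on f(x) = 5*x^2 + 2*x + 1.77*|x|
L = 10, alpha = 0.0565
Iteration 1: beta = 0.0, y = 4.5628 + 0.0*(4.5628 - 4.5628) = 4.5628
  grad(y) = 47.628, v = y - alpha*grad = 1.8718
  prox(v) = soft_thresh(1.8718, 0.1) = 1.7718
Iteration 2: beta = 0.3333, y = 1.7718 + 0.3333*(1.7718 - 4.5628) = 0.8415
  grad(y) = 10.4148, v = y - alpha*grad = 0.253
  prox(v) = soft_thresh(0.253, 0.1) = 0.153
Iteration 3: beta = 0.5, y = 0.153 + 0.5*(0.153 - 1.7718) = -0.6563
  grad(y) = -4.5635, v = y - alpha*grad = -0.3985
  prox(v) = soft_thresh(-0.3985, 0.1) = -0.2985
Iteration 4: beta = 0.6, y = -0.2985 + 0.6*(-0.2985 - 0.153) = -0.5694
  grad(y) = -3.6943, v = y - alpha*grad = -0.3607
  prox(v) = soft_thresh(-0.3607, 0.1) = -0.2607
f(x_4) = 5*(-0.2607)^2 + 2*(-0.2607) + 1.77*|-0.2607| = 0.2799


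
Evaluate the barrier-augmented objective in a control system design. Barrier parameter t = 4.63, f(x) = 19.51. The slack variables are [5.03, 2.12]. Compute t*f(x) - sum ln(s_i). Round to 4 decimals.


Step 1: Compute log-barrier.
ln values: [1.6154, 0.7514]
phi = -(1.6154 + 0.7514) = -2.3668
Step 2: Compute augmented objective.
t*f(x) = 4.63*19.51 = 90.3313
Total = 90.3313 - 2.3668 = 87.9645


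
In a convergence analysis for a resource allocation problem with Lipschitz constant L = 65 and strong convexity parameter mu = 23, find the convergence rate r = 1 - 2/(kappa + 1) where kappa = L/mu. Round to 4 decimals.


Step 1: Compute the condition number.
kappa = L/mu = 65/23 = 2.8261
Step 2: Compute the convergence rate.
r = 1 - 2/(kappa + 1) = 1 - 2*mu/(L + mu) = (L - mu)/(L + mu) = 42/88 = 0.4773


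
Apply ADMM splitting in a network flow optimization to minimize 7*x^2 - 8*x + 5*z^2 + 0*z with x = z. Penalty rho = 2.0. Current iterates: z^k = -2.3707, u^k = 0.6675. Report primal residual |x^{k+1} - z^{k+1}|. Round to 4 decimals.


ADMM iteration with rho = 2.0, z^k = -2.3707, u^k = 0.6675
Step 1: x-update.
Minimize 7*x^2 - 8*x + (2.0/2)*(x + 2.3707 + 0.6675)^2
FOC: (2*7 + 2.0)*x = 8 + 2.0*(-2.3707 - 0.6675)
x^{k+1} = 0.1202
Step 2: z-update.
Minimize 5*z^2 + 0*z + (2.0/2)*(0.1202 - z + 0.6675)^2
FOC: (2*5 + 2.0)*z = 0 + 2.0*(0.1202 + 0.6675)
z^{k+1} = 0.1313
Step 3: u-update.
u^{k+1} = 0.6675 + 0.1202 - 0.1313 = 0.6564
Step 4: Primal residual = |0.1202 - 0.1313| = 0.0111


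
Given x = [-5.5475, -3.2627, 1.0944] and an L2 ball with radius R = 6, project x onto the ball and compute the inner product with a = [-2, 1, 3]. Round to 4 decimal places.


Step 1: Compute ||x|| (intermediates to 6 decimals).
||x|| = sqrt((-5.5475)^2 + (-3.2627)^2 + 1.0944^2) = 6.528222
Step 2: Project.
Since ||x|| > R, scale = R/||x|| = 6/6.528222 = 0.919086, proj(x) = scale * x
proj(x) = [-5.09863, -2.998702, 1.005848]
Step 3: Dot product.
a^T * proj(x) = -2*(-5.09863) + 1*(-2.998702) + 3*1.005848 = 10.2161


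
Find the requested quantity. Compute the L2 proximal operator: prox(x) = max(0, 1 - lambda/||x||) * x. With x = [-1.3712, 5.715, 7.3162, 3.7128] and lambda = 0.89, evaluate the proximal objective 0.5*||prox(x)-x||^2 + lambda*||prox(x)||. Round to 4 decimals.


Step 1: Compute ||x||.
||x|| = 10.0922
Step 2: Compute scaling factor.
scale = max(0, 1 - 0.89/10.0922) = 0.9118
Step 3: prox(x) = [-1.2503, 5.211, 6.671, 3.3854]
||prox(x)|| = 9.2022
Step 4: Proximal objective.
0.5*||prox-x||^2 = 0.3961
lambda*||prox|| = 8.19
Total = 8.586


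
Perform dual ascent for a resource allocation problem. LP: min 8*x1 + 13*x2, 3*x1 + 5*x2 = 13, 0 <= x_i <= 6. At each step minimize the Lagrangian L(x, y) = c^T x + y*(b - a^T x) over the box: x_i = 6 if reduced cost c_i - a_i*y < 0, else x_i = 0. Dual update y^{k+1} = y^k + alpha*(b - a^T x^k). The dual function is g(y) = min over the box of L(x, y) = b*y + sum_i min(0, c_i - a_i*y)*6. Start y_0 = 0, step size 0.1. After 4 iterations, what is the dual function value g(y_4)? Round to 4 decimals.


Dual ascent for LP: min 8*x1 + 13*x2, 3*x1 + 5*x2 = 13, 0 <= x_i <= 6
Step 1: y^k = 0.0, reduced costs: (8.0, 13.0)
  x^k = (0.0, 0.0), subgradient = b - a^T x = 13.0
  y^{k+1} = 0.0 + 0.1*13.0 = 1.3
Step 2: y^k = 1.3, reduced costs: (4.1, 6.5)
  x^k = (0.0, 0.0), subgradient = b - a^T x = 13.0
  y^{k+1} = 1.3 + 0.1*13.0 = 2.6
Step 3: y^k = 2.6, reduced costs: (0.2, 0.0)
  x^k = (0.0, 0.0), subgradient = b - a^T x = 13.0
  y^{k+1} = 2.6 + 0.1*13.0 = 3.9
Step 4: y^k = 3.9, reduced costs: (-3.7, -6.5)
  x^k = (6.0, 6.0), subgradient = b - a^T x = -35.0
  y^{k+1} = 3.9 + 0.1*-35.0 = 0.4
Dual objective at y_4 = 0.4: reduced costs (6.8, 11.0), box minimizer x = (0.0, 0.0)
g(y_4) = b*y + (c1 - a1*y)*x1 + (c2 - a2*y)*x2 = 13*0.4 + 6.8*0.0 + 11.0*0.0 = 5.2 + 0.0 + 0.0 = 5.2


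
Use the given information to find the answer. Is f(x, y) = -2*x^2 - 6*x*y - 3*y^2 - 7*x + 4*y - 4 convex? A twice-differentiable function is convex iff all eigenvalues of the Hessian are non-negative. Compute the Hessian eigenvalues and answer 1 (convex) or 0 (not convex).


The Hessian of f(x,y) = -2*x^2 - 6*x*y - 3*y^2 - 7*x + 4*y - 4 is:
H = [[-4, -6], [-6, -6]]
Trace = -4 - 6 = -10
Determinant = -4*-6 - (-6)^2 = -12
Discriminant = (-10)^2 - 4*-12 = 148.0
Eigenvalues: lambda_1 = -11.0828, lambda_2 = 1.0828
The function is not convex.

0


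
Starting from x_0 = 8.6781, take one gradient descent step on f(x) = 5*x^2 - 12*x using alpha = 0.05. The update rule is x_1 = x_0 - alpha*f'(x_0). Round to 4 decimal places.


We compute the gradient at x_0 and apply the update.
f'(x) = 10*x - 12
f'(8.6781) = 10*8.6781 - 12 = 74.781
x_1 = 8.6781 - 0.05*74.781 = 4.9391


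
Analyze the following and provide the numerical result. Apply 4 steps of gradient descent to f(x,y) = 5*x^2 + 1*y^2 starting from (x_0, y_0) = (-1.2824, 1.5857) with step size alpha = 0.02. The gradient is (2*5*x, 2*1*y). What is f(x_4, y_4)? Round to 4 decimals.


Gradient descent on f(x,y) = 5*x^2 + 1*y^2.
Starting point: (-1.2824, 1.5857), alpha = 0.02
Step 1: grad_x = 2*5*-1.2824 = -12.824, grad_y = 2*1*1.5857 = 3.1714
  x_1 = -1.2824 - 0.02*-12.824 = -1.0259
  y_1 = 1.5857 - 0.02*3.1714 = 1.5223
Step 2: grad_x = 2*5*-1.0259 = -10.2592, grad_y = 2*1*1.5223 = 3.0445
  x_2 = -1.0259 - 0.02*-10.2592 = -0.8207
  y_2 = 1.5223 - 0.02*3.0445 = 1.4614
Step 3: grad_x = 2*5*-0.8207 = -8.2074, grad_y = 2*1*1.4614 = 2.9228
  x_3 = -0.8207 - 0.02*-8.2074 = -0.6566
  y_3 = 1.4614 - 0.02*2.9228 = 1.4029
Step 4: grad_x = 2*5*-0.6566 = -6.5659, grad_y = 2*1*1.4029 = 2.8059
  x_4 = -0.6566 - 0.02*-6.5659 = -0.5253
  y_4 = 1.4029 - 0.02*2.8059 = 1.3468
f(-0.5253, 1.3468) = 5*(-0.5253)^2 + 1*1.3468^2 = 3.1934


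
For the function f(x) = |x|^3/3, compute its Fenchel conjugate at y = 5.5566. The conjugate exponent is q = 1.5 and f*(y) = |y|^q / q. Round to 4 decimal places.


The conjugate exponent q satisfies 1/p + 1/q = 1.
p = 3, so q = 3/(3 - 1) = 1.5
|y|^q = 5.5566^1.5 = 13.0983
f*(5.5566) = 13.0983 / 1.5 = 8.7322


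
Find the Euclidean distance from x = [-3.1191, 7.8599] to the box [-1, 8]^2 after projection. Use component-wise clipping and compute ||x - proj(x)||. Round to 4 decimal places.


Project each component onto [-1, 8].
clip(-3.1191) = -1.0, clip(7.8599) = 7.8599
Projection = [-1.0, 7.8599]
Squared diffs: [4.4906, 0.0]
Distance = sqrt(4.4906) = 2.1191


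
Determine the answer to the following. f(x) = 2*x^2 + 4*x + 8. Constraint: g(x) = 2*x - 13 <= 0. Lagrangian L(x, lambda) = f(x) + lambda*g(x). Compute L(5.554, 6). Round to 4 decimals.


Step 1: Evaluate f(x).
f(5.554) = 2*5.554^2 + 4*5.554 + 8 = 91.9098
Step 2: Evaluate g(x).
g(5.554) = 2*5.554 - 13 = -1.892
Step 3: Compute Lagrangian.
L = 91.9098 + 6*-1.892 = 80.5578


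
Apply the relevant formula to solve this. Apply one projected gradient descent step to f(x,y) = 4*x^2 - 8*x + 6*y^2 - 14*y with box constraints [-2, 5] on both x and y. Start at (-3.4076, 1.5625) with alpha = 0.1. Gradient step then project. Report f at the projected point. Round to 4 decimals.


Step 1: Compute gradient at (-3.4076, 1.5625).
grad_x = 2*4*-3.4076 - 8 = -35.2608
grad_y = 2*6*1.5625 - 14 = 4.75
Step 2: Gradient step.
x_raw = -3.4076 - 0.1*-35.2608 = 0.1185
y_raw = 1.5625 - 0.1*4.75 = 1.0875
Step 3: Project onto [-2, 5].
x_proj = clip(0.1185) = 0.1185
y_proj = clip(1.0875) = 1.0875
Step 4: Evaluate f.
f(0.1185, 1.0875) = -9.0208


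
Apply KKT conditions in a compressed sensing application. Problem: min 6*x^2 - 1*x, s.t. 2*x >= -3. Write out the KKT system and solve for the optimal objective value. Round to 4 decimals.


Step 1: Try lambda = 0 (constraint inactive).
Stationarity: 2*6*x - 1 = 0
x* = 1/(2*6) = 1/12 = 0.0833 (rounded; the exact value 1/12 is used below)
Check constraint: 2*0.0833 = 0.1666 >= -3 -- satisfied.
Step 2: Compute optimal value.
f(x*) = 6*(1/12)^2 - 1*(1/12) = -0.0417


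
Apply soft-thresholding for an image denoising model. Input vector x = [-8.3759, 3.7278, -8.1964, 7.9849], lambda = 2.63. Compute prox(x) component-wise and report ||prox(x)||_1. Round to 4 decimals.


Soft-thresholding with lambda = 2.63:
prox(-8.3759) = sign(-8.3759)*max(|-8.3759| - 2.63, 0) = -5.7459
prox(3.7278) = sign(3.7278)*max(|3.7278| - 2.63, 0) = 1.0978
prox(-8.1964) = sign(-8.1964)*max(|-8.1964| - 2.63, 0) = -5.5664
prox(7.9849) = sign(7.9849)*max(|7.9849| - 2.63, 0) = 5.3549
prox(x) = [-5.7459, 1.0978, -5.5664, 5.3549]
||prox(x)||_1 = 5.7459 + 1.0978 + 5.5664 + 5.3549 = 17.765


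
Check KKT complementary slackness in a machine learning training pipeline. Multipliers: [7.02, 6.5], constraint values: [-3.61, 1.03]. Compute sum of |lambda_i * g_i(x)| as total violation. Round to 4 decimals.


KKT complementary slackness check:
lambda_1 * g_1 = 7.02 * -3.61 = -25.3422
lambda_2 * g_2 = 6.5 * 1.03 = 6.695
Total violation = 25.3422 + 6.695 = 32.0372


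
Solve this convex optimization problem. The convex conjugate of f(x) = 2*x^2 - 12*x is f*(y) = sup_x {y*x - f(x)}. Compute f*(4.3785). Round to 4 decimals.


f*(y) = sup_x {y*x - a*x^2 - b*x} = sup_x {(y-b)*x - a*x^2}
FOC: (y - b) - 2a*x = 0 => x* = (y - b)/(2a)
x* = (4.3785 + 12)/(2*2) = 4.0946
f*(4.3785) = (y-b)^2/(4a) = (4.3785 + 12)^2/(4*2)
= 268.2553/8 = 33.5319


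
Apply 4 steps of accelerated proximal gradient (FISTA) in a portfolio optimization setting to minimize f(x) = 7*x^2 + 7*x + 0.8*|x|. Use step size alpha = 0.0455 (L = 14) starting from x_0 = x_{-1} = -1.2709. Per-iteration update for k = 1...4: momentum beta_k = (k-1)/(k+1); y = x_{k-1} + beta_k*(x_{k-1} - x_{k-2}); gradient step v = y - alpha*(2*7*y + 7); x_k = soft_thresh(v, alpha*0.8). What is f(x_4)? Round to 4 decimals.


FISTA on f(x) = 7*x^2 + 7*x + 0.8*|x|
L = 14, alpha = 0.0455
Iteration 1: beta = 0.0, y = -1.2709 + 0.0*(-1.2709 + 1.2709) = -1.2709
  grad(y) = -10.7926, v = y - alpha*grad = -0.7798
  prox(v) = soft_thresh(-0.7798, 0.0364) = -0.7434
Iteration 2: beta = 0.3333, y = -0.7434 + 0.3333*(-0.7434 + 1.2709) = -0.5676
  grad(y) = -0.9466, v = y - alpha*grad = -0.5245
  prox(v) = soft_thresh(-0.5245, 0.0364) = -0.4881
Iteration 3: beta = 0.5, y = -0.4881 + 0.5*(-0.4881 + 0.7434) = -0.3605
  grad(y) = 1.953, v = y - alpha*grad = -0.4494
  prox(v) = soft_thresh(-0.4494, 0.0364) = -0.413
Iteration 4: beta = 0.6, y = -0.413 + 0.6*(-0.413 + 0.4881) = -0.3679
  grad(y) = 1.8501, v = y - alpha*grad = -0.452
  prox(v) = soft_thresh(-0.452, 0.0364) = -0.4156
f(x_4) = 7*(-0.4156)^2 + 7*(-0.4156) + 0.8*|-0.4156| = -1.3677


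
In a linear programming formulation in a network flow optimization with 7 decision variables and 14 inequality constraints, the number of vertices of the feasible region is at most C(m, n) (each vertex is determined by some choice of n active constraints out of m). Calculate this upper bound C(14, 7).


Each vertex corresponds to some choice of n active constraints out of m, so the number of vertices is at most C(m, n) = m! / (n!(m-n)!).
m = 14, n = 7
Numerator: 14 * 13 * 12 * 11 * 10 * 9 * 8
Denominator: 7! = 5040
C(14, 7) = 3432


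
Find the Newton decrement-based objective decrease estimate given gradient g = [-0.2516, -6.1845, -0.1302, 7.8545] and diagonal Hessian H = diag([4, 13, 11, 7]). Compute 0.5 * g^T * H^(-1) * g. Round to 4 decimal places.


Step 1: H is diagonal, so H^(-1) * g = [-0.0629, -0.4757, -0.0118, 1.1221].
Step 2: g^T H^(-1) g = sum_i g_i^2 / H_ii
  = (-0.2516)^2/4 + (-6.1845)^2/13 + (-0.1302)^2/11 + (7.8545)^2/7
  = 0.0158 + 2.9422 + 0.0015 + 8.8133 = 11.7728
Step 3: Objective decrease = 0.5 * g^T H^(-1) g = 5.8864


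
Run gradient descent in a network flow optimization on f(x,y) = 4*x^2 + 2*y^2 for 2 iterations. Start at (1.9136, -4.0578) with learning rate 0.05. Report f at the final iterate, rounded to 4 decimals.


Gradient descent on f(x,y) = 4*x^2 + 2*y^2.
Starting point: (1.9136, -4.0578), alpha = 0.05
Step 1: grad_x = 2*4*1.9136 = 15.3088, grad_y = 2*2*-4.0578 = -16.2312
  x_1 = 1.9136 - 0.05*15.3088 = 1.1482
  y_1 = -4.0578 - 0.05*-16.2312 = -3.2462
Step 2: grad_x = 2*4*1.1482 = 9.1853, grad_y = 2*2*-3.2462 = -12.985
  x_2 = 1.1482 - 0.05*9.1853 = 0.6889
  y_2 = -3.2462 - 0.05*-12.985 = -2.597
f(0.6889, -2.597) = 4*0.6889^2 + 2*(-2.597)^2 = 15.387


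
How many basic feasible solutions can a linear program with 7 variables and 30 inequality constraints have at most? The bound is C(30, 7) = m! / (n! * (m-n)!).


Each vertex corresponds to some choice of n active constraints out of m, so the number of vertices is at most C(m, n) = m! / (n!(m-n)!).
m = 30, n = 7
Numerator: 30 * 29 * 28 * 27 * 26 * 25 * 24
Denominator: 7! = 5040
C(30, 7) = 2035800


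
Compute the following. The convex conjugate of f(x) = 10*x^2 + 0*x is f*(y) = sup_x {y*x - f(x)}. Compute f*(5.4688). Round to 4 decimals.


f*(y) = sup_x {y*x - a*x^2 - b*x} = sup_x {(y-b)*x - a*x^2}
FOC: (y - b) - 2a*x = 0 => x* = (y - b)/(2a)
x* = (5.4688 - 0)/(2*10) = 0.2734
f*(5.4688) = (y-b)^2/(4a) = (5.4688 - 0)^2/(4*10)
= 29.9078/40 = 0.7477


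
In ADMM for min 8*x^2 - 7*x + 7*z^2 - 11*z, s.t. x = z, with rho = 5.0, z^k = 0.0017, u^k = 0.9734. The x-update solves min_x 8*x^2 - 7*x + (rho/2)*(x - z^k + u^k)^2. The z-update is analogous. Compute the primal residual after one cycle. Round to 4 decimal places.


ADMM iteration with rho = 5.0, z^k = 0.0017, u^k = 0.9734
Step 1: x-update.
Minimize 8*x^2 - 7*x + (5.0/2)*(x - 0.0017 + 0.9734)^2
FOC: (2*8 + 5.0)*x = 7 + 5.0*(0.0017 - 0.9734)
x^{k+1} = 0.102
Step 2: z-update.
Minimize 7*z^2 - 11*z + (5.0/2)*(0.102 - z + 0.9734)^2
FOC: (2*7 + 5.0)*z = 11 + 5.0*(0.102 + 0.9734)
z^{k+1} = 0.8619
Step 3: u-update.
u^{k+1} = 0.9734 + 0.102 - 0.8619 = 0.2134
Step 4: Primal residual = |0.102 - 0.8619| = 0.76
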